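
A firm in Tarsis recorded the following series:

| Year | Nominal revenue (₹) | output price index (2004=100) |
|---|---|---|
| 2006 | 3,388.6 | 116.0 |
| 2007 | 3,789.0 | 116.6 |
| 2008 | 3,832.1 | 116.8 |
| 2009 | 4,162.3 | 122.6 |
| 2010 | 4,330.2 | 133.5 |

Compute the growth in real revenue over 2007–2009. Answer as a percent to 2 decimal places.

Real revenue 2007 = 3789.0/1.166 = 3249.57.
Real revenue 2009 = 4162.3/1.226 = 3395.02.
Change = 3395.02/3249.57 − 1 = 0.0448.

4.48%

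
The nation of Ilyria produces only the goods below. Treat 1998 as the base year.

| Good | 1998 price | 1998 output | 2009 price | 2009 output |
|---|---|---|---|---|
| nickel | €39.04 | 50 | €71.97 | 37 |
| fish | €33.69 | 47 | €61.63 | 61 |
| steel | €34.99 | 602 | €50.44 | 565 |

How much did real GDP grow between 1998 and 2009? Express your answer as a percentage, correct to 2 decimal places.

-5.41%

Real GDP 1998 = Nominal GDP 1998 = 39.04·50 + 33.69·47 + 34.99·602 = 24599.41.
Real GDP 2009 (at 1998 prices) = 39.04·37 + 33.69·61 + 34.99·565 = 23268.92.
Real growth = 23268.92/24599.41 − 1 = -0.0541.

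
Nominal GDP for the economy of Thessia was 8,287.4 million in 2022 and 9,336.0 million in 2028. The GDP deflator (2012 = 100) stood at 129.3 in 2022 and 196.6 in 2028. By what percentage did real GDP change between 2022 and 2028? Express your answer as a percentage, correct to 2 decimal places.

-25.91%

Real GDP 2022 = 8287.4 / 1.293 = 6409.44.
Real GDP 2028 = 9336.0 / 1.966 = 4748.73.
Real growth = 4748.73 / 6409.44 − 1 = -0.2591.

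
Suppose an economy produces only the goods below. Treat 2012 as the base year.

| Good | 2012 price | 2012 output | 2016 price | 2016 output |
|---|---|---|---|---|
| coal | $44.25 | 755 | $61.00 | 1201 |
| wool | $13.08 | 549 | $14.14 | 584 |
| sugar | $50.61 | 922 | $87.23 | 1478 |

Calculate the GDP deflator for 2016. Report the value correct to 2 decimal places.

Nominal GDP 2016 = 61.00·1201 + 14.14·584 + 87.23·1478 = 210444.70.
Real GDP 2016 (at 2012 prices) = 44.25·1201 + 13.08·584 + 50.61·1478 = 135584.55.
Deflator = Nominal/Real × 100 = 210444.70/135584.55 × 100 = 155.213.

155.21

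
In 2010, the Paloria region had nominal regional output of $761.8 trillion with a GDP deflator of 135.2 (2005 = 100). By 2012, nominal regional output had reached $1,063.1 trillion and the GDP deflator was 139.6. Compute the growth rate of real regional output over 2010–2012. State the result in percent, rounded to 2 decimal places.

35.15%

Real regional output 2010 = 761.8 / 1.352 = 563.46.
Real regional output 2012 = 1063.1 / 1.396 = 761.53.
Real growth = 761.53 / 563.46 − 1 = 0.3515.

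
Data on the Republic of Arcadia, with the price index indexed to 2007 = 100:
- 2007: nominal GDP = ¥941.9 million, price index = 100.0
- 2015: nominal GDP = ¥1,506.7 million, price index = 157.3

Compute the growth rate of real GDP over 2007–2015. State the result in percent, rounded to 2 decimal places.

Real GDP 2007 = 941.9 / 1.000 = 941.90.
Real GDP 2015 = 1506.7 / 1.573 = 957.85.
Real growth = 957.85 / 941.90 − 1 = 0.0169.

1.69%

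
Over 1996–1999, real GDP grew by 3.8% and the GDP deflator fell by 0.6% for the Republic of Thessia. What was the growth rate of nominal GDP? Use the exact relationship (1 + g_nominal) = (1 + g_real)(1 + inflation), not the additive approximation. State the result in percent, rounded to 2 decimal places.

3.18%

(1 + g_nom) = (1 + g_real)(1 + π) = 1.0380 × 0.9940 = 1.03177.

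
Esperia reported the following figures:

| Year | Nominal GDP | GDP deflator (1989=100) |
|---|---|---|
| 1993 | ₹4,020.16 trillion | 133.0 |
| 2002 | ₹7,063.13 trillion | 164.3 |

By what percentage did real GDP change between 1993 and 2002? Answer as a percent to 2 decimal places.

Real GDP 1993 = 4020.16 / 1.330 = 3022.68.
Real GDP 2002 = 7063.13 / 1.643 = 4298.92.
Real growth = 4298.92 / 3022.68 − 1 = 0.4222.

42.22%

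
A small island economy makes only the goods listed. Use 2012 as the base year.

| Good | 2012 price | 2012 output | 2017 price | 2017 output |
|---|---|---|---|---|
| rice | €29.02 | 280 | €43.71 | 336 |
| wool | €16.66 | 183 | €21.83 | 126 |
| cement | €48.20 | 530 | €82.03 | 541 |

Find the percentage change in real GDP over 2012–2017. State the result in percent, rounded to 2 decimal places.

3.28%

Real GDP 2012 = Nominal GDP 2012 = 29.02·280 + 16.66·183 + 48.20·530 = 36720.38.
Real GDP 2017 (at 2012 prices) = 29.02·336 + 16.66·126 + 48.20·541 = 37926.08.
Real growth = 37926.08/36720.38 − 1 = 0.0328.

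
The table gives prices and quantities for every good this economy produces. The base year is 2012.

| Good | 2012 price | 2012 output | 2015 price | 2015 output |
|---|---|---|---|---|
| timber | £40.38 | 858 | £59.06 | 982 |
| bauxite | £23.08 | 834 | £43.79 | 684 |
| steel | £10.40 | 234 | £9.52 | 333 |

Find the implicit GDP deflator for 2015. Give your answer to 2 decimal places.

Nominal GDP 2015 = 59.06·982 + 43.79·684 + 9.52·333 = 91119.44.
Real GDP 2015 (at 2012 prices) = 40.38·982 + 23.08·684 + 10.40·333 = 58903.08.
Deflator = Nominal/Real × 100 = 91119.44/58903.08 × 100 = 154.694.

154.69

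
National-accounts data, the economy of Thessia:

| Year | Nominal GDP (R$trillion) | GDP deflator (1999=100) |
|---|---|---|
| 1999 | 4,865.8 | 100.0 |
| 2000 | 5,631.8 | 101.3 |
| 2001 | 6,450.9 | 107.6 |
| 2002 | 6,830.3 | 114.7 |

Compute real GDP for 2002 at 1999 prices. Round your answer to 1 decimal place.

Real GDP 2002 = 6830.3 / 1.147 = 5954.93.

R$5,954.9 trillion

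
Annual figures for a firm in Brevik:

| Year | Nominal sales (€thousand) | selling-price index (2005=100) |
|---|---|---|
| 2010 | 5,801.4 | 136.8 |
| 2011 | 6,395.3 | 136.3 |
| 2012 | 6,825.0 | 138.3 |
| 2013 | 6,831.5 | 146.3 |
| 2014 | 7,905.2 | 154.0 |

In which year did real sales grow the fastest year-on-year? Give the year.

2011: real = 6395.3/1.363 = 4692.08; growth vs 2010 (4240.79) = 10.64%.
2012: real = 6825.0/1.383 = 4934.92; growth vs 2011 (4692.08) = 5.18%.
2013: real = 6831.5/1.463 = 4669.51; growth vs 2012 (4934.92) = -5.38%.
2014: real = 7905.2/1.540 = 5133.25; growth vs 2013 (4669.51) = 9.93%.

2011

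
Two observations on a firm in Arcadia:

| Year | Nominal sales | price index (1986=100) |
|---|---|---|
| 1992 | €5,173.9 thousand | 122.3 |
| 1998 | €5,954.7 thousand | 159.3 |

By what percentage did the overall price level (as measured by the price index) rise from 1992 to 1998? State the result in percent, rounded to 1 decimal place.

Price-level change = 159.3 / 122.3 − 1 = 0.3025.

30.3%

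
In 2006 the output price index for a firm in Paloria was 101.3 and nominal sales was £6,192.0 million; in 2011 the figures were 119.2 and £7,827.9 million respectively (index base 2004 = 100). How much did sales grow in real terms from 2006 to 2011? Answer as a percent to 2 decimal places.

7.44%

Deflate each year: 2006 → 6192.0/1.013 = 6112.54; 2011 → 7827.9/1.192 = 6567.03.
So real sales changed by 6567.03/6112.54 − 1 = 0.0744, i.e. 7.44%.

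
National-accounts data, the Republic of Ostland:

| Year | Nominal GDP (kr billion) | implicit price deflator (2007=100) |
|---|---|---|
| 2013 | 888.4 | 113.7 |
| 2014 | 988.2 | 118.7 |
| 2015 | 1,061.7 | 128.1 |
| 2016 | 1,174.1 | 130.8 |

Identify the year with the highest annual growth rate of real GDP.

2016

2014: real = 988.2/1.187 = 832.52; growth vs 2013 (781.35) = 6.55%.
2015: real = 1061.7/1.281 = 828.81; growth vs 2014 (832.52) = -0.45%.
2016: real = 1174.1/1.308 = 897.63; growth vs 2015 (828.81) = 8.30%.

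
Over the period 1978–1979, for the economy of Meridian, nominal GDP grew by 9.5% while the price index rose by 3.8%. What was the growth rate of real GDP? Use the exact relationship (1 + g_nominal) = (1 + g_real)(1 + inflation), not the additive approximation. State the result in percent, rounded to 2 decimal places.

5.49%

(1 + g_nom) = (1 + g_real)(1 + π), so g_real = 1.0950 / 1.0380 − 1 = 0.05491.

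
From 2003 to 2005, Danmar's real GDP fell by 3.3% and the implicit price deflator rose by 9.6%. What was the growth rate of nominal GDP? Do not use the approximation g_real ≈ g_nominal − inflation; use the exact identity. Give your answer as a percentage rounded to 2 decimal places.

5.98%

(1 + g_nom) = (1 + g_real)(1 + π) = 0.9670 × 1.0960 = 1.05983.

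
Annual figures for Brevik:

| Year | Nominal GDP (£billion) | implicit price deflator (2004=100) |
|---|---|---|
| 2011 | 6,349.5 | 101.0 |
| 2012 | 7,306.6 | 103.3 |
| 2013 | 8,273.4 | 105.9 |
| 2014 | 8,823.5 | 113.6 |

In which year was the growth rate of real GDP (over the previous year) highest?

2012: real = 7306.6/1.033 = 7073.18; growth vs 2011 (6286.63) = 12.51%.
2013: real = 8273.4/1.059 = 7812.46; growth vs 2012 (7073.18) = 10.45%.
2014: real = 8823.5/1.136 = 7767.17; growth vs 2013 (7812.46) = -0.58%.

2012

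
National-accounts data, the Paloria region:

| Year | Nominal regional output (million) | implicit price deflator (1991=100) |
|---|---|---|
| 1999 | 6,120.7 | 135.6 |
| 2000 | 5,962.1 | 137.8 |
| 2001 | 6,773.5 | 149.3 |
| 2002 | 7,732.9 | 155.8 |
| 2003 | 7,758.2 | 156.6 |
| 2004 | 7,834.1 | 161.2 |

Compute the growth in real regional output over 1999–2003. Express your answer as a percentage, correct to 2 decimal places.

Real regional output 1999 = 6120.7/1.356 = 4513.79.
Real regional output 2003 = 7758.2/1.566 = 4954.15.
Change = 4954.15/4513.79 − 1 = 0.0976.

9.76%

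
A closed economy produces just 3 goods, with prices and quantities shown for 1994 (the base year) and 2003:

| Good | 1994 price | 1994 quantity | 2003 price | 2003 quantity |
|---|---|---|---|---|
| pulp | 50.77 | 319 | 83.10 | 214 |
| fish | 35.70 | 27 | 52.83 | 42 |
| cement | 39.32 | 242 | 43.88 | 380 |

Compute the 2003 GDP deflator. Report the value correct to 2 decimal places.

134.32

Nominal GDP 2003 = 83.10·214 + 52.83·42 + 43.88·380 = 36676.66.
Real GDP 2003 (at 1994 prices) = 50.77·214 + 35.70·42 + 39.32·380 = 27305.78.
Deflator = Nominal/Real × 100 = 36676.66/27305.78 × 100 = 134.318.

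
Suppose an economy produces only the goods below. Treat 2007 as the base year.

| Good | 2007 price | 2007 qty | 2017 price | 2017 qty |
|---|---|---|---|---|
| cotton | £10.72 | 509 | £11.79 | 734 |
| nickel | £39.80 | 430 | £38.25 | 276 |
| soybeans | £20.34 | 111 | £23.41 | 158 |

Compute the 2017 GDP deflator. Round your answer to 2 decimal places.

Nominal GDP 2017 = 11.79·734 + 38.25·276 + 23.41·158 = 22909.64.
Real GDP 2017 (at 2007 prices) = 10.72·734 + 39.80·276 + 20.34·158 = 22067.00.
Deflator = Nominal/Real × 100 = 22909.64/22067.00 × 100 = 103.819.

103.82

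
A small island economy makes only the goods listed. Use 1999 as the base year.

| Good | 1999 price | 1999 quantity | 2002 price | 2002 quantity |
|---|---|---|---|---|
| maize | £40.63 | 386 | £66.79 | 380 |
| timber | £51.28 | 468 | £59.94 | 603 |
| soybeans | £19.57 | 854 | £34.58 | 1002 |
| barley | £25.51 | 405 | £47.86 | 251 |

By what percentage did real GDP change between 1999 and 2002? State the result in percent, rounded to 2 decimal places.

Real GDP 1999 = Nominal GDP 1999 = 40.63·386 + 51.28·468 + 19.57·854 + 25.51·405 = 66726.55.
Real GDP 2002 (at 1999 prices) = 40.63·380 + 51.28·603 + 19.57·1002 + 25.51·251 = 72373.39.
Real growth = 72373.39/66726.55 − 1 = 0.0846.

8.46%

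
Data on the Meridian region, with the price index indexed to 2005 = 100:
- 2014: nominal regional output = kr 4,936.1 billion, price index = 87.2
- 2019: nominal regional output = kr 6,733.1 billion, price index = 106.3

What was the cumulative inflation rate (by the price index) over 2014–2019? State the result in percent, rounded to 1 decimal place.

21.9%

Price-level change = 106.3 / 87.2 − 1 = 0.2190.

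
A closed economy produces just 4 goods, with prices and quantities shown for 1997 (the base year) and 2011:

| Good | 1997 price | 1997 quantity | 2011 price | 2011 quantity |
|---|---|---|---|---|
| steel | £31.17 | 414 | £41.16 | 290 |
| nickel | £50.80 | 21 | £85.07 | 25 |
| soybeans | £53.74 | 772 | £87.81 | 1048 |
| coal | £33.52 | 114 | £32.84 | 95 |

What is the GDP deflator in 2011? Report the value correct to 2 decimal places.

156.43

Nominal GDP 2011 = 41.16·290 + 85.07·25 + 87.81·1048 + 32.84·95 = 109207.83.
Real GDP 2011 (at 1997 prices) = 31.17·290 + 50.80·25 + 53.74·1048 + 33.52·95 = 69813.22.
Deflator = Nominal/Real × 100 = 109207.83/69813.22 × 100 = 156.429.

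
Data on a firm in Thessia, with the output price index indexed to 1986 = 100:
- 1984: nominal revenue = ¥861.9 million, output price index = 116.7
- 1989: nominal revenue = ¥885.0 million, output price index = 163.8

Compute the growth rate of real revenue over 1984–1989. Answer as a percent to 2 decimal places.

-26.85%

Real revenue 1984 = 861.9 / 1.167 = 738.56.
Real revenue 1989 = 885.0 / 1.638 = 540.29.
Real growth = 540.29 / 738.56 − 1 = -0.2685.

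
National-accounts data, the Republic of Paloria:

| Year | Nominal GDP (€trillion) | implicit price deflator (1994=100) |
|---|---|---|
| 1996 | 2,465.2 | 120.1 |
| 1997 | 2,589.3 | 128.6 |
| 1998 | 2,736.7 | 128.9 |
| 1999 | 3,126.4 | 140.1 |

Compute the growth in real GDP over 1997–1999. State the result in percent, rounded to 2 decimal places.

10.83%

Real GDP 1997 = 2589.3/1.286 = 2013.45.
Real GDP 1999 = 3126.4/1.401 = 2231.55.
Change = 2231.55/2013.45 − 1 = 0.1083.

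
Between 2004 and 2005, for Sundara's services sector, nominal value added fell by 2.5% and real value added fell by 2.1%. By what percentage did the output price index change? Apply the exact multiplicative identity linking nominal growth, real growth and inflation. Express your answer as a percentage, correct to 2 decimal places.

(1 + g_nom) = (1 + g_real)(1 + π), so π = 0.9750 / 0.9790 − 1 = -0.00409.

-0.41%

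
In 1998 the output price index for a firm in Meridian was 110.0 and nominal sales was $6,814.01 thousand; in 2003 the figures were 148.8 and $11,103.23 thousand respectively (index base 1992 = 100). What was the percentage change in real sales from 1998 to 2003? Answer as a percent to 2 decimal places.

Deflate each year: 1998 → 6814.01/1.100 = 6194.55; 2003 → 11103.23/1.488 = 7461.85.
So real sales changed by 7461.85/6194.55 − 1 = 0.2046, i.e. 20.46%.

20.46%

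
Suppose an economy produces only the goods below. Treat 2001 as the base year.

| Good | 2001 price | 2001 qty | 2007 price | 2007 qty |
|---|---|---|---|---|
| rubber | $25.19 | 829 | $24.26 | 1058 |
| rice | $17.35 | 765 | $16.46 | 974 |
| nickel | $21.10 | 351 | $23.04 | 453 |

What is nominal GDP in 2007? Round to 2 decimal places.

Nominal GDP 2007 = Σ (p_2007 × q_2007) = 24.26·1058 + 16.46·974 + 23.04·453 = 52136.24.

$52136.24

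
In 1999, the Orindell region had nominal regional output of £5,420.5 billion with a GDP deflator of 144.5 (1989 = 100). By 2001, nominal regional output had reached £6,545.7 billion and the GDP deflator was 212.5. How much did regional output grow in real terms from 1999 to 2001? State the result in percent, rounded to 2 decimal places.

Real regional output 1999 = 5420.5 / 1.445 = 3751.21.
Real regional output 2001 = 6545.7 / 2.125 = 3080.33.
Real growth = 3080.33 / 3751.21 − 1 = -0.1788.

-17.88%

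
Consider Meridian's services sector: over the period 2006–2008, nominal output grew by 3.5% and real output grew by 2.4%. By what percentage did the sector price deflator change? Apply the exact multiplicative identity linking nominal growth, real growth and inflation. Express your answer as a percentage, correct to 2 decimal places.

1.07%

(1 + g_nom) = (1 + g_real)(1 + π), so π = 1.0350 / 1.0240 − 1 = 0.01074.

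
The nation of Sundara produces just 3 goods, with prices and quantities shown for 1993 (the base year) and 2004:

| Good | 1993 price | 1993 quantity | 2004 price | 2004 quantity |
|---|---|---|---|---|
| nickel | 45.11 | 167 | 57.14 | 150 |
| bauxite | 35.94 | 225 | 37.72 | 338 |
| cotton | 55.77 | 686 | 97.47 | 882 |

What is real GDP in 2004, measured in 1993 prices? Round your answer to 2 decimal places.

Real GDP 2004 = Σ (p_1993 × q_2004) = 45.11·150 + 35.94·338 + 55.77·882 = 68103.36.

68103.36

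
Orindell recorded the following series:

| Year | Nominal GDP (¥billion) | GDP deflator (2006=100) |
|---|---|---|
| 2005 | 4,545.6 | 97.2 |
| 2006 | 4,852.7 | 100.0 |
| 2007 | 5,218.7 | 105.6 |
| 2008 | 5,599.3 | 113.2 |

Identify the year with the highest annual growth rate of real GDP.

2006

2006: real = 4852.7/1.000 = 4852.70; growth vs 2005 (4676.54) = 3.77%.
2007: real = 5218.7/1.056 = 4941.95; growth vs 2006 (4852.70) = 1.84%.
2008: real = 5599.3/1.132 = 4946.38; growth vs 2007 (4941.95) = 0.09%.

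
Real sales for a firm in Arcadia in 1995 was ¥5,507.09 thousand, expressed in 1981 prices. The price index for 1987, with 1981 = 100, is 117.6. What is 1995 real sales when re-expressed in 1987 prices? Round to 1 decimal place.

Real sales in 1987 prices = Real sales in 1981 prices × (P_1987/P_1981) = 5507.09 × 1.176 = 6476.34.

¥6,476.3 thousand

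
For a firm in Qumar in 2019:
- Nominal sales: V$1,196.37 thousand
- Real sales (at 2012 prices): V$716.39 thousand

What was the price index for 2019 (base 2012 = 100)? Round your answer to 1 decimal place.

167.0

price index = (Nominal / Real) × 100 = 1196.37 / 716.39 × 100 = 167.00.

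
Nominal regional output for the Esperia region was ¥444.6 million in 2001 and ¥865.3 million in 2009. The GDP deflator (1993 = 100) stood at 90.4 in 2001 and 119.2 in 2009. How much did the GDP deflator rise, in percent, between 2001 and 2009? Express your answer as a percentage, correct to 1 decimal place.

31.9%

Price-level change = 119.2 / 90.4 − 1 = 0.3186.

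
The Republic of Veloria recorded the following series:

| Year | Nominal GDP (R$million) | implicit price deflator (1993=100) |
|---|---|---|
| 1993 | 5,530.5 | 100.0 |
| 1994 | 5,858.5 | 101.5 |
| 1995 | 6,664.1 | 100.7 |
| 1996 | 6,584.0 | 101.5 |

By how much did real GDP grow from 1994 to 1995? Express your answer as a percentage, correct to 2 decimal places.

14.65%

Real GDP 1994 = 5858.5/1.015 = 5771.92.
Real GDP 1995 = 6664.1/1.007 = 6617.78.
Change = 6617.78/5771.92 − 1 = 0.1465.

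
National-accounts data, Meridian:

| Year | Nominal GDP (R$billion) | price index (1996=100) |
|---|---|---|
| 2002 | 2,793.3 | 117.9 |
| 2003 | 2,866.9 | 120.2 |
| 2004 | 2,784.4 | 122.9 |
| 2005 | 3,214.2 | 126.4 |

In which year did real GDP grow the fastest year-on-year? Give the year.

2003: real = 2866.9/1.202 = 2385.11; growth vs 2002 (2369.21) = 0.67%.
2004: real = 2784.4/1.229 = 2265.58; growth vs 2003 (2385.11) = -5.01%.
2005: real = 3214.2/1.264 = 2542.88; growth vs 2004 (2265.58) = 12.24%.

2005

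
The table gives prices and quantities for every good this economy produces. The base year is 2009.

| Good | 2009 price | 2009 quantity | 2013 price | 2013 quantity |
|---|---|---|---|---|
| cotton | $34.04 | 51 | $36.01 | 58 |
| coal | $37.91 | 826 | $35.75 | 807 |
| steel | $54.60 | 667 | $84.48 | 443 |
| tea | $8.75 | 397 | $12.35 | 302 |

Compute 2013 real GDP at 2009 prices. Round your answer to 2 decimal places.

$59397.99

Real GDP 2013 = Σ (p_2009 × q_2013) = 34.04·58 + 37.91·807 + 54.60·443 + 8.75·302 = 59397.99.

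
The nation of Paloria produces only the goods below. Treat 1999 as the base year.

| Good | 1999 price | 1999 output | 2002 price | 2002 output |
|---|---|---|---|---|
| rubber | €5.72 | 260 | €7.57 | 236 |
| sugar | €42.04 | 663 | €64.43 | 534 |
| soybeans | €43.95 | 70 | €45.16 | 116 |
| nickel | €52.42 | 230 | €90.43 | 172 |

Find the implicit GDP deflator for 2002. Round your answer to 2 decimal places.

Nominal GDP 2002 = 7.57·236 + 64.43·534 + 45.16·116 + 90.43·172 = 56984.66.
Real GDP 2002 (at 1999 prices) = 5.72·236 + 42.04·534 + 43.95·116 + 52.42·172 = 37913.72.
Deflator = Nominal/Real × 100 = 56984.66/37913.72 × 100 = 150.301.

150.30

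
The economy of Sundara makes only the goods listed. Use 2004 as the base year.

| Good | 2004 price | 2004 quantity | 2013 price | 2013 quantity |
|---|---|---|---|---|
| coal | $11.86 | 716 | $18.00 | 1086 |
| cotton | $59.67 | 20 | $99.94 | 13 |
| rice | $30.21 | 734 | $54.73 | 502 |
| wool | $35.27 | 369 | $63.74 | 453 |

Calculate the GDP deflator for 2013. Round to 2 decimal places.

Nominal GDP 2013 = 18.00·1086 + 99.94·13 + 54.73·502 + 63.74·453 = 77195.90.
Real GDP 2013 (at 2004 prices) = 11.86·1086 + 59.67·13 + 30.21·502 + 35.27·453 = 44798.40.
Deflator = Nominal/Real × 100 = 77195.90/44798.40 × 100 = 172.318.

172.32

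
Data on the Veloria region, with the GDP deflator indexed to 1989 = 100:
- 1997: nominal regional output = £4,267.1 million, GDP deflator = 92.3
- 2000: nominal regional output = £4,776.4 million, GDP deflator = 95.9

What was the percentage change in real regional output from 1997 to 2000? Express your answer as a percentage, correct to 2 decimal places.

7.73%

Deflate each year: 1997 → 4267.1/0.923 = 4623.08; 2000 → 4776.4/0.959 = 4980.60.
So real regional output changed by 4980.60/4623.08 − 1 = 0.0773, i.e. 7.73%.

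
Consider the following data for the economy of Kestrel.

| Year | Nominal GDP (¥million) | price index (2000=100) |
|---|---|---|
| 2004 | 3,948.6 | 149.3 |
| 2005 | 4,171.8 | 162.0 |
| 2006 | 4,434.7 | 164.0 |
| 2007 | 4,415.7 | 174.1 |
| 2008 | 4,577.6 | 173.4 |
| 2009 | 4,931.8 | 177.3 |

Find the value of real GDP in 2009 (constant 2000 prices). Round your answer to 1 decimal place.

¥2,781.6 million

Real GDP 2009 = 4931.8 / 1.773 = 2781.61.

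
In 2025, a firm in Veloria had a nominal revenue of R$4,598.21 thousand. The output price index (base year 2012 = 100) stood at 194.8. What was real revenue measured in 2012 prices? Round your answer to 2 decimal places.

R$2,360.48 thousand

Real revenue = Nominal / (output price index/100) = 4598.21 / 1.948 = 2360.48.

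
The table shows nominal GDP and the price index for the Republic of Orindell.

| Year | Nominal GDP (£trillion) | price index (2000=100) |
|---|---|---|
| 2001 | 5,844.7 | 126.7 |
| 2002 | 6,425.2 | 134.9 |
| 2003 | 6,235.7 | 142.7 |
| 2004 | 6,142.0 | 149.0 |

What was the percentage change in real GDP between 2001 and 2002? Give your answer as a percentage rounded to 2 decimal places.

3.25%

Real GDP 2001 = 5844.7/1.267 = 4613.02.
Real GDP 2002 = 6425.2/1.349 = 4762.94.
Change = 4762.94/4613.02 − 1 = 0.0325.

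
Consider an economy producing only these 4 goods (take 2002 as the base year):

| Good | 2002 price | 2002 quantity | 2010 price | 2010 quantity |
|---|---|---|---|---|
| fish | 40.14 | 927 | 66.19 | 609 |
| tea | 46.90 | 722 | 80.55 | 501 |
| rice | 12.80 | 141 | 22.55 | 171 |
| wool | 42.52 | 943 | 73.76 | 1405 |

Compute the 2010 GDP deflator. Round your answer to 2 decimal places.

Nominal GDP 2010 = 66.19·609 + 80.55·501 + 22.55·171 + 73.76·1405 = 188154.11.
Real GDP 2010 (at 2002 prices) = 40.14·609 + 46.90·501 + 12.80·171 + 42.52·1405 = 109871.56.
Deflator = Nominal/Real × 100 = 188154.11/109871.56 × 100 = 171.249.

171.25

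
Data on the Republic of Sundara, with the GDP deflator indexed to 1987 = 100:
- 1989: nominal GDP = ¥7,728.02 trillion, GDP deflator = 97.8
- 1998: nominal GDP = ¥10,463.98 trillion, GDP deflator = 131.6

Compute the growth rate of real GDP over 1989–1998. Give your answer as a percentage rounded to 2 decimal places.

0.63%

Real GDP 1989 = 7728.02 / 0.978 = 7901.86.
Real GDP 1998 = 10463.98 / 1.316 = 7951.35.
Real growth = 7951.35 / 7901.86 − 1 = 0.0063.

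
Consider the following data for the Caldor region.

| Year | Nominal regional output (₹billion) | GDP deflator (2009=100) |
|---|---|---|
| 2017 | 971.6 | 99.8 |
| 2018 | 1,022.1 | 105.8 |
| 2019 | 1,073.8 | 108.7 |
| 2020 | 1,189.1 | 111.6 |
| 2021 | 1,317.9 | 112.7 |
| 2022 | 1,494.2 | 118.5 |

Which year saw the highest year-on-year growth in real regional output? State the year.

2021

2018: real = 1022.1/1.058 = 966.07; growth vs 2017 (973.55) = -0.77%.
2019: real = 1073.8/1.087 = 987.86; growth vs 2018 (966.07) = 2.26%.
2020: real = 1189.1/1.116 = 1065.50; growth vs 2019 (987.86) = 7.86%.
2021: real = 1317.9/1.127 = 1169.39; growth vs 2020 (1065.50) = 9.75%.
2022: real = 1494.2/1.185 = 1260.93; growth vs 2021 (1169.39) = 7.83%.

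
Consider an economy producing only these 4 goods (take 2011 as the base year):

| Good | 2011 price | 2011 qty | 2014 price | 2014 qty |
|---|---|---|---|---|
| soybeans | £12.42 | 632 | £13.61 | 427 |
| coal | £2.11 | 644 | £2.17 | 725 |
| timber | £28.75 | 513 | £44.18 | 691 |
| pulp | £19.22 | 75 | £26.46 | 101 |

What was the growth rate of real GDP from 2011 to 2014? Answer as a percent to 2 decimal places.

12.76%

Real GDP 2011 = Nominal GDP 2011 = 12.42·632 + 2.11·644 + 28.75·513 + 19.22·75 = 25398.53.
Real GDP 2014 (at 2011 prices) = 12.42·427 + 2.11·725 + 28.75·691 + 19.22·101 = 28640.56.
Real growth = 28640.56/25398.53 − 1 = 0.1276.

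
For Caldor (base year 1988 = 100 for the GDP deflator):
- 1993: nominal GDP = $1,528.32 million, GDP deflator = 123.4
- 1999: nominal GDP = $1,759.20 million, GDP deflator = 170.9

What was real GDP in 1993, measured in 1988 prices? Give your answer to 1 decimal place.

$1,238.5 million

Real GDP = Nominal / (GDP deflator/100) = 1528.32 / 1.234 = 1238.51.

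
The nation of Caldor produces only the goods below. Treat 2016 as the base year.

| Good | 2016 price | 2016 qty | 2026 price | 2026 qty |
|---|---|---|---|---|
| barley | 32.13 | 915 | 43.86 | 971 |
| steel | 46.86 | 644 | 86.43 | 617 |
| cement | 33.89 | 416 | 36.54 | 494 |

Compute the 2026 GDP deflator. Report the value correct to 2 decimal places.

Nominal GDP 2026 = 43.86·971 + 86.43·617 + 36.54·494 = 113966.13.
Real GDP 2026 (at 2016 prices) = 32.13·971 + 46.86·617 + 33.89·494 = 76852.51.
Deflator = Nominal/Real × 100 = 113966.13/76852.51 × 100 = 148.292.

148.29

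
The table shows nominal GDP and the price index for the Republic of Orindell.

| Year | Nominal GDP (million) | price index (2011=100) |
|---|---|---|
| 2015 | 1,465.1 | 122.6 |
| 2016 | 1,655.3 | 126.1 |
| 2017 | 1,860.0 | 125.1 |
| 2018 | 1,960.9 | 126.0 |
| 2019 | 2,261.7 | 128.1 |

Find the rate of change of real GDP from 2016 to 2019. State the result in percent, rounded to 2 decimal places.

Real GDP 2016 = 1655.3/1.261 = 1312.69.
Real GDP 2019 = 2261.7/1.281 = 1765.57.
Change = 1765.57/1312.69 − 1 = 0.3450.

34.50%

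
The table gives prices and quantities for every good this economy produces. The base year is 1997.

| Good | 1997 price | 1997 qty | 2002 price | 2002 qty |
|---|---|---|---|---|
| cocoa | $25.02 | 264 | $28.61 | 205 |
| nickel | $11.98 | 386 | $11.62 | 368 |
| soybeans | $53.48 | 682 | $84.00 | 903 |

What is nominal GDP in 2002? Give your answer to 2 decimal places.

Nominal GDP 2002 = Σ (p_2002 × q_2002) = 28.61·205 + 11.62·368 + 84.00·903 = 85993.21.

$85993.21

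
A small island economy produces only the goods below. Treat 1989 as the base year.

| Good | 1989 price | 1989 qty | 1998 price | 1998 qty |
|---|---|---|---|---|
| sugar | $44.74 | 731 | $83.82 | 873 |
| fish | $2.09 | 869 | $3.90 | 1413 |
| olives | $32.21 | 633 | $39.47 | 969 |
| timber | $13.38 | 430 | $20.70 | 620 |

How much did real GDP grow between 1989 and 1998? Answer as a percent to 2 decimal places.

34.38%

Real GDP 1989 = Nominal GDP 1989 = 44.74·731 + 2.09·869 + 32.21·633 + 13.38·430 = 60663.48.
Real GDP 1998 (at 1989 prices) = 44.74·873 + 2.09·1413 + 32.21·969 + 13.38·620 = 81518.28.
Real growth = 81518.28/60663.48 − 1 = 0.3438.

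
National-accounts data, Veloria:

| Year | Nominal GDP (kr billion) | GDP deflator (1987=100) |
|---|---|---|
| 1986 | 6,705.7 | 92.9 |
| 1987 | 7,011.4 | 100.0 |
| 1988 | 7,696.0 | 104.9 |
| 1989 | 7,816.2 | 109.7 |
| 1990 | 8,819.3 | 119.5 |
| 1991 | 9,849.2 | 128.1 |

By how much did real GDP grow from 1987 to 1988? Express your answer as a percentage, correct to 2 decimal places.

4.64%

Real GDP 1987 = 7011.4/1.000 = 7011.40.
Real GDP 1988 = 7696.0/1.049 = 7336.51.
Change = 7336.51/7011.40 − 1 = 0.0464.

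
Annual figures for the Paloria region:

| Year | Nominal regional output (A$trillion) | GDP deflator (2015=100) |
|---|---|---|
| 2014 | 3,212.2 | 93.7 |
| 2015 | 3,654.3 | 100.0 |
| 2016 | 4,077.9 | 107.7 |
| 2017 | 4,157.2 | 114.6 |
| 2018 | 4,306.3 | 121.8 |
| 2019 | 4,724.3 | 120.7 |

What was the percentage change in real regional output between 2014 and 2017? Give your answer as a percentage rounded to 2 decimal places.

5.82%

Real regional output 2014 = 3212.2/0.937 = 3428.18.
Real regional output 2017 = 4157.2/1.146 = 3627.57.
Change = 3627.57/3428.18 − 1 = 0.0582.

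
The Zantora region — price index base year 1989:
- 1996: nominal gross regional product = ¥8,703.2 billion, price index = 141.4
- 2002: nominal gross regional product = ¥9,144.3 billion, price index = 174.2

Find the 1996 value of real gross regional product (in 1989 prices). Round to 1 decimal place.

¥6,155.0 billion

Real gross regional product = Nominal / (price index/100) = 8703.2 / 1.414 = 6155.02.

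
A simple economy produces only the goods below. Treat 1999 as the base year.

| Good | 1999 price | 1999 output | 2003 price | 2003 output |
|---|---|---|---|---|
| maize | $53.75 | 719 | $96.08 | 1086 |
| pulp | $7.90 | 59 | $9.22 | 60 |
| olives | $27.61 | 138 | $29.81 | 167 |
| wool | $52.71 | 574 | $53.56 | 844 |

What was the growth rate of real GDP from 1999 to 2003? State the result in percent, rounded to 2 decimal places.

Real GDP 1999 = Nominal GDP 1999 = 53.75·719 + 7.90·59 + 27.61·138 + 52.71·574 = 73178.07.
Real GDP 2003 (at 1999 prices) = 53.75·1086 + 7.90·60 + 27.61·167 + 52.71·844 = 107944.61.
Real growth = 107944.61/73178.07 − 1 = 0.4751.

47.51%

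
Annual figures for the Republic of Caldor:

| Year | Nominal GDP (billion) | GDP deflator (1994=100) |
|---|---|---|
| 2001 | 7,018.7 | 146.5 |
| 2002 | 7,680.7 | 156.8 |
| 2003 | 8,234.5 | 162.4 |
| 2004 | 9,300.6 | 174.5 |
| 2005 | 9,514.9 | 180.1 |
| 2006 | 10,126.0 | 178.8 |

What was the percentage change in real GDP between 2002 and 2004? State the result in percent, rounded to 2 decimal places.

Real GDP 2002 = 7680.7/1.568 = 4898.41.
Real GDP 2004 = 9300.6/1.745 = 5329.86.
Change = 5329.86/4898.41 − 1 = 0.0881.

8.81%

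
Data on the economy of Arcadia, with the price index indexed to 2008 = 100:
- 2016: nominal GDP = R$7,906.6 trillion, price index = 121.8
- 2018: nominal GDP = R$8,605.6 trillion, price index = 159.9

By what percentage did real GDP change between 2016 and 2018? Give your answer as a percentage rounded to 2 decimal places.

Real GDP 2016 = 7906.6 / 1.218 = 6491.46.
Real GDP 2018 = 8605.6 / 1.599 = 5381.86.
Real growth = 5381.86 / 6491.46 − 1 = -0.1709.

-17.09%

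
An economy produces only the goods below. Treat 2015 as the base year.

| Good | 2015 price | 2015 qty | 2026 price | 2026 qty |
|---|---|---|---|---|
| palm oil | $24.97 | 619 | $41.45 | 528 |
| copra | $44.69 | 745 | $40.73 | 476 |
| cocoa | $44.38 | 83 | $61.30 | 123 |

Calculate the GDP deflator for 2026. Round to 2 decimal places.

Nominal GDP 2026 = 41.45·528 + 40.73·476 + 61.30·123 = 48812.98.
Real GDP 2026 (at 2015 prices) = 24.97·528 + 44.69·476 + 44.38·123 = 39915.34.
Deflator = Nominal/Real × 100 = 48812.98/39915.34 × 100 = 122.291.

122.29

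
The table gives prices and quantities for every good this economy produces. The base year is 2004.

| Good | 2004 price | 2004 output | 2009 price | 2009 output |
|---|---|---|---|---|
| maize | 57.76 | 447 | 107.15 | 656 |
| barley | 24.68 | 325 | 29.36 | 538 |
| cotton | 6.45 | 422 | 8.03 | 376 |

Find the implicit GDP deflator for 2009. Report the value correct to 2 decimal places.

Nominal GDP 2009 = 107.15·656 + 29.36·538 + 8.03·376 = 89105.36.
Real GDP 2009 (at 2004 prices) = 57.76·656 + 24.68·538 + 6.45·376 = 53593.60.
Deflator = Nominal/Real × 100 = 89105.36/53593.60 × 100 = 166.261.

166.26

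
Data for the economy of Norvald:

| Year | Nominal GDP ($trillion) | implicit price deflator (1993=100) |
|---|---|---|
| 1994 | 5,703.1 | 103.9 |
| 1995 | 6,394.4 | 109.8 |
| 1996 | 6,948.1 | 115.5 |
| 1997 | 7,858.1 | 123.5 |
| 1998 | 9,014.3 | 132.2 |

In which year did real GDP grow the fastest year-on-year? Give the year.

1995: real = 6394.4/1.098 = 5823.68; growth vs 1994 (5489.03) = 6.10%.
1996: real = 6948.1/1.155 = 6015.67; growth vs 1995 (5823.68) = 3.30%.
1997: real = 7858.1/1.235 = 6362.83; growth vs 1996 (6015.67) = 5.77%.
1998: real = 9014.3/1.322 = 6818.68; growth vs 1997 (6362.83) = 7.16%.

1998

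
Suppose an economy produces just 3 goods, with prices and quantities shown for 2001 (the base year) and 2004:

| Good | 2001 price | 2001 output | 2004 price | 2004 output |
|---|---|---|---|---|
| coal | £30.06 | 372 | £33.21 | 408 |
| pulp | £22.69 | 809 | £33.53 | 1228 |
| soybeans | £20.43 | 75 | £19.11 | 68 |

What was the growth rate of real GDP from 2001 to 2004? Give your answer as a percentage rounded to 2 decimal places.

Real GDP 2001 = Nominal GDP 2001 = 30.06·372 + 22.69·809 + 20.43·75 = 31070.78.
Real GDP 2004 (at 2001 prices) = 30.06·408 + 22.69·1228 + 20.43·68 = 41517.04.
Real growth = 41517.04/31070.78 − 1 = 0.3362.

33.62%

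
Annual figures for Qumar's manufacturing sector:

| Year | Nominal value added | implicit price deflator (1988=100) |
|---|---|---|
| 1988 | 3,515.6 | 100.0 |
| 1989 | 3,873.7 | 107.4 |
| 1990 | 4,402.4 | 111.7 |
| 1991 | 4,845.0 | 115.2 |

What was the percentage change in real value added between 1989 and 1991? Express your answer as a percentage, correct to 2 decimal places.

Real value added 1989 = 3873.7/1.074 = 3606.80.
Real value added 1991 = 4845.0/1.152 = 4205.73.
Change = 4205.73/3606.80 − 1 = 0.1661.

16.61%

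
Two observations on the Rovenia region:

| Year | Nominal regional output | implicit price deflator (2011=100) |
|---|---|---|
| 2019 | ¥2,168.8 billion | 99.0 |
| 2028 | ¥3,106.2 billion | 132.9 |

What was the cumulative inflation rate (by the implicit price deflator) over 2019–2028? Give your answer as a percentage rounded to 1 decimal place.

34.2%

Price-level change = 132.9 / 99.0 − 1 = 0.3424.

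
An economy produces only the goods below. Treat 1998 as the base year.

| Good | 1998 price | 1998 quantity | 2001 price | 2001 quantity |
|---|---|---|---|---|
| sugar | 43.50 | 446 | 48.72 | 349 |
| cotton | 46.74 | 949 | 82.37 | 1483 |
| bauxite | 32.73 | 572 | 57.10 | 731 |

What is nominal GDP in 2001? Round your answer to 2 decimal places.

180898.09

Nominal GDP 2001 = Σ (p_2001 × q_2001) = 48.72·349 + 82.37·1483 + 57.10·731 = 180898.09.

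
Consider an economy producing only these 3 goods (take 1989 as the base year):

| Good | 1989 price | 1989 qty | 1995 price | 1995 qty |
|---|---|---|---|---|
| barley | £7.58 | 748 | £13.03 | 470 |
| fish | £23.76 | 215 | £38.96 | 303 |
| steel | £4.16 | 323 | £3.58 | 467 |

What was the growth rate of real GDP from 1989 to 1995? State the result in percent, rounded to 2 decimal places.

Real GDP 1989 = Nominal GDP 1989 = 7.58·748 + 23.76·215 + 4.16·323 = 12121.92.
Real GDP 1995 (at 1989 prices) = 7.58·470 + 23.76·303 + 4.16·467 = 12704.60.
Real growth = 12704.60/12121.92 − 1 = 0.0481.

4.81%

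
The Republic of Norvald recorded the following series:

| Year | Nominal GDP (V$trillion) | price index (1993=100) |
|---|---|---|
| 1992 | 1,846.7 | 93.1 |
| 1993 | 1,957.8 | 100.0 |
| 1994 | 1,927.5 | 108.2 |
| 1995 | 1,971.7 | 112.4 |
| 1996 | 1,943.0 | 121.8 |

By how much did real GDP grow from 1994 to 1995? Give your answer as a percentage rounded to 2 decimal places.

-1.53%

Real GDP 1994 = 1927.5/1.082 = 1781.42.
Real GDP 1995 = 1971.7/1.124 = 1754.18.
Change = 1754.18/1781.42 − 1 = -0.0153.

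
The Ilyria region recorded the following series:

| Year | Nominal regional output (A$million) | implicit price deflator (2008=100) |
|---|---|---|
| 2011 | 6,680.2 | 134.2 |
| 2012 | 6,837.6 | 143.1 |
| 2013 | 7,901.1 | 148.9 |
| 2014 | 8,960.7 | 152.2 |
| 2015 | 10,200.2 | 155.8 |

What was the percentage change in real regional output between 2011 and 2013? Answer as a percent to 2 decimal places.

6.60%

Real regional output 2011 = 6680.2/1.342 = 4977.79.
Real regional output 2013 = 7901.1/1.489 = 5306.31.
Change = 5306.31/4977.79 − 1 = 0.0660.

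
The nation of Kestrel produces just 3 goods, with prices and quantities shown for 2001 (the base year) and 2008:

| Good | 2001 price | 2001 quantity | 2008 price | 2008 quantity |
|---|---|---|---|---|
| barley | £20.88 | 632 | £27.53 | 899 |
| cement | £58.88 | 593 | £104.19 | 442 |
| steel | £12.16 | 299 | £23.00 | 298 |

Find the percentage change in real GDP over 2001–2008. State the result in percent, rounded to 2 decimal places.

-6.43%

Real GDP 2001 = Nominal GDP 2001 = 20.88·632 + 58.88·593 + 12.16·299 = 51747.84.
Real GDP 2008 (at 2001 prices) = 20.88·899 + 58.88·442 + 12.16·298 = 48419.76.
Real growth = 48419.76/51747.84 − 1 = -0.0643.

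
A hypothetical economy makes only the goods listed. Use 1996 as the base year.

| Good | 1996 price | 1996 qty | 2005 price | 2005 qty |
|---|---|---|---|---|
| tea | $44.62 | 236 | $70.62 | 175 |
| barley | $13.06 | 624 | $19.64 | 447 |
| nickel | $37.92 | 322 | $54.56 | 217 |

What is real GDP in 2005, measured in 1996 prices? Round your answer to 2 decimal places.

$21874.96

Real GDP 2005 = Σ (p_1996 × q_2005) = 44.62·175 + 13.06·447 + 37.92·217 = 21874.96.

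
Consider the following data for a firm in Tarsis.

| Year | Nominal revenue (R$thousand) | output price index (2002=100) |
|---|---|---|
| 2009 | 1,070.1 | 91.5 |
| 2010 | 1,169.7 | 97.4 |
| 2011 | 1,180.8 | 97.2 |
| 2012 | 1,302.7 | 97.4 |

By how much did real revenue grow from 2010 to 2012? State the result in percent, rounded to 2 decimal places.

11.37%

Real revenue 2010 = 1169.7/0.974 = 1200.92.
Real revenue 2012 = 1302.7/0.974 = 1337.47.
Change = 1337.47/1200.92 − 1 = 0.1137.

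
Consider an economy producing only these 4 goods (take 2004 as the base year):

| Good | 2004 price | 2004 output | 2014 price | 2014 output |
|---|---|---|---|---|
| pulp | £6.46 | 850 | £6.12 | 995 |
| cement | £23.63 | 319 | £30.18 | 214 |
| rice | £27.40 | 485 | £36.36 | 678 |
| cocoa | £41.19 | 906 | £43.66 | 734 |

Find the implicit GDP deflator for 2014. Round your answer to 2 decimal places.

Nominal GDP 2014 = 6.12·995 + 30.18·214 + 36.36·678 + 43.66·734 = 69246.44.
Real GDP 2014 (at 2004 prices) = 6.46·995 + 23.63·214 + 27.40·678 + 41.19·734 = 60295.18.
Deflator = Nominal/Real × 100 = 69246.44/60295.18 × 100 = 114.846.

114.85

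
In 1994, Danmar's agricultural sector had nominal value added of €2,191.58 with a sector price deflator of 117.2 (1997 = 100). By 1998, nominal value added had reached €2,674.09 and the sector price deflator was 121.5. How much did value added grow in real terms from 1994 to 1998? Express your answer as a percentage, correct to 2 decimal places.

17.70%

Deflate each year: 1994 → 2191.58/1.172 = 1869.95; 1998 → 2674.09/1.215 = 2200.90.
So real value added changed by 2200.90/1869.95 − 1 = 0.1770, i.e. 17.70%.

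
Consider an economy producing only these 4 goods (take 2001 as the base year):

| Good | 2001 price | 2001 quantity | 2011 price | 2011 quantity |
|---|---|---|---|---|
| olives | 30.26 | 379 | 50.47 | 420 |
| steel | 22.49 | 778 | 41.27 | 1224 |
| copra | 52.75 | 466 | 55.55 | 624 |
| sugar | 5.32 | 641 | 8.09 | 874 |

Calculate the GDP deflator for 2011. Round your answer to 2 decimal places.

Nominal GDP 2011 = 50.47·420 + 41.27·1224 + 55.55·624 + 8.09·874 = 113445.74.
Real GDP 2011 (at 2001 prices) = 30.26·420 + 22.49·1224 + 52.75·624 + 5.32·874 = 77802.64.
Deflator = Nominal/Real × 100 = 113445.74/77802.64 × 100 = 145.812.

145.81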